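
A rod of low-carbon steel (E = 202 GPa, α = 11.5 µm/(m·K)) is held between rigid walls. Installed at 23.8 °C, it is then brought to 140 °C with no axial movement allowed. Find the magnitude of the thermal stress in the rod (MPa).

ΔT = 116.2 K. Constrained thermal stress σ = E·α·ΔT = 202.0×10³ MPa × 11.5×10⁻⁶ × 116.2 = 270 MPa (compressive).

270 MPa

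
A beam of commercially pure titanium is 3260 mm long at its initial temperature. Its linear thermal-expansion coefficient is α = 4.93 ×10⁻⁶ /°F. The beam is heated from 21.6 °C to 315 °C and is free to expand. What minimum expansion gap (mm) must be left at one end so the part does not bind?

Convert α: 4.93×10⁻⁶/°F × (9/5) = 8.87×10⁻⁶/K.
ΔT = 315 − 21.6 = 293.4 K.
ΔL = α·L₀·ΔT = 8.87×10⁻⁶ × 3260 mm × 293.4 K = 8.49 mm.

8.49 mm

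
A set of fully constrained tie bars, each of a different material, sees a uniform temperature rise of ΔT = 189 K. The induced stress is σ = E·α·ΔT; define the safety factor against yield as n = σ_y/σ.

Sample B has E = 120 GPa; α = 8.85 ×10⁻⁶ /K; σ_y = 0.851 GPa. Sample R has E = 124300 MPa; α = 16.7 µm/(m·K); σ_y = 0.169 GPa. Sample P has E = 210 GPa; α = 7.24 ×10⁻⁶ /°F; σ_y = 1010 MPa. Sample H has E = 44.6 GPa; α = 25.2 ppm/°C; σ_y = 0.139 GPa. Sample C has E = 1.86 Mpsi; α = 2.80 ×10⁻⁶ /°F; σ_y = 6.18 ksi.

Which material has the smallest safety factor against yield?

sample R

Converting E to GPa, α to ×10⁻⁶/K, σ_y to MPa, then σ and n for each:
  sample B: E = 120.0, α = 8.85, σ_y = 851.0 → σ = 201 MPa, n = 4.24
  sample R: E = 124.3, α = 16.7, σ_y = 169.0 → σ = 392 MPa, n = 0.431
  sample P: E = 210.0, α = 13.0, σ_y = 1010 → σ = 517 MPa, n = 1.95
  sample H: E = 44.60, α = 25.2, σ_y = 139.0 → σ = 212 MPa, n = 0.654
  sample C: E = 12.82, α = 5.04, σ_y = 42.61 → σ = 12.2 MPa, n = 3.49
The minimum is sample R at n = 0.431.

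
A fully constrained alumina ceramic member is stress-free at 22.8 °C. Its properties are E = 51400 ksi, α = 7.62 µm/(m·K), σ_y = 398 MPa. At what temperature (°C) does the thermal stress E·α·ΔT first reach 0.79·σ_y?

E = 51400 ksi = 354.4 GPa.
E·α·ΔT = 314.4 MPa ⇒ ΔT = 314.4 / (354.4×10³ × 7.62×10⁻⁶) = 116.4 K.
T = 22.8 + 116.4 = 139.2 °C.

139 °C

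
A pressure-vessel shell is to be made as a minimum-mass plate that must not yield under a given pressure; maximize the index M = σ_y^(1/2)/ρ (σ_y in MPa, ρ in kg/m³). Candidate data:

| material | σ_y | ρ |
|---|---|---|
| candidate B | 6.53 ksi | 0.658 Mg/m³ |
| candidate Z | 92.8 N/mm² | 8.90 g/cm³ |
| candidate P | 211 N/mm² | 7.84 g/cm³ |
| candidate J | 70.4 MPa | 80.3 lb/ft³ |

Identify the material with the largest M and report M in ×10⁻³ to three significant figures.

After converting to SI:
  candidate B: σ_y = 45.02 MPa, ρ = 658.0 kg/m³
  candidate Z: σ_y = 92.80 MPa, ρ = 8900 kg/m³
  candidate P: σ_y = 211.0 MPa, ρ = 7840 kg/m³
  candidate J: σ_y = 70.40 MPa, ρ = 1286 kg/m³
  candidate B: M = 10.2×10⁻³
  candidate J: M = 6.52×10⁻³
  candidate P: M = 1.85×10⁻³
  candidate Z: M = 1.08×10⁻³
Candidate B ranks first.

candidate B, M = 10.2×10⁻³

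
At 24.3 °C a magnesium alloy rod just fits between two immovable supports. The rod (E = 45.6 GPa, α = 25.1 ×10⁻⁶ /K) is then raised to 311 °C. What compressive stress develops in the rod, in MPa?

ΔT = 286.7 K. Constrained thermal stress σ = E·α·ΔT = 45.60×10³ MPa × 25.1×10⁻⁶ × 286.7 = 328 MPa (compressive).

328 MPa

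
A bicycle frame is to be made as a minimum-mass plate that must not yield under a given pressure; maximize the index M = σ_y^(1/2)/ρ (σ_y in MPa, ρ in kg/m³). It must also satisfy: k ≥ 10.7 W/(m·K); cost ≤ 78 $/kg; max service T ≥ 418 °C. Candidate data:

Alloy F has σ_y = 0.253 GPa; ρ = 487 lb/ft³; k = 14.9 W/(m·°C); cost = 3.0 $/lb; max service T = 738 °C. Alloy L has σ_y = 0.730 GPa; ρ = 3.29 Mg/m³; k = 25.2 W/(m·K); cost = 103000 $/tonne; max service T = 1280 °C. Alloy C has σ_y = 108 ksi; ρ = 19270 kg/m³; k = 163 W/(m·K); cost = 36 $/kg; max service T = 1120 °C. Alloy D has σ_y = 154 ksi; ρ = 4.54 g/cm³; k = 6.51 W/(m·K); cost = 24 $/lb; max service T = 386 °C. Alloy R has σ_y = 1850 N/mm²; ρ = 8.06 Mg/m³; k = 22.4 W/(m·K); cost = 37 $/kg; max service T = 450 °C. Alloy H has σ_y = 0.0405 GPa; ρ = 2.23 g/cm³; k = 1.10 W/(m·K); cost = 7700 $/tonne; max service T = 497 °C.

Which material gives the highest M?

Screen on constraints: k ≥ 10.7 W/(m·K); cost ≤ 78 $/kg; max service T ≥ 418 °C. Survivors: alloy F, alloy C, alloy R.
Normalizing units and computing the index:
  alloy F: σ_y = 253.0 MPa, ρ = 7801 kg/m³
  alloy C: σ_y = 744.6 MPa, ρ = 19270 kg/m³
  alloy R: σ_y = 1850 MPa, ρ = 8060 kg/m³
  alloy R: M = 5.34×10⁻³
  alloy F: M = 2.04×10⁻³
  alloy C: M = 1.42×10⁻³
Alloy R has the largest M.

alloy R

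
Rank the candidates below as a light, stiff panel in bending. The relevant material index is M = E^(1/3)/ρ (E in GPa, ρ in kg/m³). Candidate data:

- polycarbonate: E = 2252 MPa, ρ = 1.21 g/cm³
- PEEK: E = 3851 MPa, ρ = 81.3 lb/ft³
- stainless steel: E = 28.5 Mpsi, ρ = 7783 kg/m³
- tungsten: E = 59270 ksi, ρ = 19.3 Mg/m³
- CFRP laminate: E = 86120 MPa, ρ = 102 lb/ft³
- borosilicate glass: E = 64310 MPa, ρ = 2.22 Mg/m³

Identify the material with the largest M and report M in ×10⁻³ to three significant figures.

In SI units:
  polycarbonate: E = 2.252 GPa, ρ = 1210 kg/m³
  PEEK: E = 3.851 GPa, ρ = 1302 kg/m³
  stainless steel: E = 196.5 GPa, ρ = 7783 kg/m³
  tungsten: E = 408.7 GPa, ρ = 19300 kg/m³
  CFRP laminate: E = 86.12 GPa, ρ = 1634 kg/m³
  borosilicate glass: E = 64.31 GPa, ρ = 2220 kg/m³
  CFRP laminate: M = 2.70×10⁻³
  borosilicate glass: M = 1.80×10⁻³
  PEEK: M = 1.20×10⁻³
  polycarbonate: M = 1.08×10⁻³
  stainless steel: M = 0.747×10⁻³
  tungsten: M = 0.384×10⁻³
The maximum is for CFRP laminate.

CFRP laminate, M = 2.70×10⁻³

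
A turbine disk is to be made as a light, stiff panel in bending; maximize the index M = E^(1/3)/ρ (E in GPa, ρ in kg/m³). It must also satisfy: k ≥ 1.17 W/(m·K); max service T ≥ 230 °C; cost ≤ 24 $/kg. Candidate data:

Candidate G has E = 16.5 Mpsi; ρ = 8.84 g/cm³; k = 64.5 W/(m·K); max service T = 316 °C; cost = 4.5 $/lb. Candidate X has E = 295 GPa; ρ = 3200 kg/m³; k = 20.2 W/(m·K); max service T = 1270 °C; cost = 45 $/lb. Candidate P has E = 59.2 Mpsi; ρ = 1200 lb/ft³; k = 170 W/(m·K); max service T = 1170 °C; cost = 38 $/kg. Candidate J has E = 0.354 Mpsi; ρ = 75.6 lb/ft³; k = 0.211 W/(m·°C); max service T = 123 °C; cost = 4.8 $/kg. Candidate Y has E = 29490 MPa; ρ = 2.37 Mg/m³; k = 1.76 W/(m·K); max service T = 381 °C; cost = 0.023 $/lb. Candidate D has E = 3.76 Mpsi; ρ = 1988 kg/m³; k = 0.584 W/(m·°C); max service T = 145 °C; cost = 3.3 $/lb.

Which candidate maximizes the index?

Screen on constraints: k ≥ 1.17 W/(m·K); max service T ≥ 230 °C; cost ≤ 24 $/kg. Survivors: candidate G, candidate Y.
Putting every candidate on a common basis:
  candidate G: E = 113.8 GPa, ρ = 8840 kg/m³
  candidate Y: E = 29.49 GPa, ρ = 2370 kg/m³
  candidate Y: M = 1.30×10⁻³
  candidate G: M = 0.548×10⁻³
Candidate Y ranks first.

candidate Y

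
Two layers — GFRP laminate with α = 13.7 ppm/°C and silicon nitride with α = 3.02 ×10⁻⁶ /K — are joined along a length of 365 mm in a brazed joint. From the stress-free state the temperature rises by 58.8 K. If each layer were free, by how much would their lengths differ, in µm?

Δα = |13.7 − 3.02|×10⁻⁶/K = 10.7×10⁻⁶/K.
ΔL_mismatch = Δα·L·ΔT = 10.7×10⁻⁶ × 365.0 mm × 58.8 K = 229 µm.

229 µm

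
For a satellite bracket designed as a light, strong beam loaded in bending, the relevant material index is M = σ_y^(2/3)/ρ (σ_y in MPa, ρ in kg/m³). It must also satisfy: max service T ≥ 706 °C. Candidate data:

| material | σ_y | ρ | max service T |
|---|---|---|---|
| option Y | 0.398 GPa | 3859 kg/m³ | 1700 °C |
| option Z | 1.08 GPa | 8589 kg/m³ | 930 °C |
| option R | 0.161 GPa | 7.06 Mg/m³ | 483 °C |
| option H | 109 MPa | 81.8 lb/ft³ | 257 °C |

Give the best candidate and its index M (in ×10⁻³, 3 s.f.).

option Y, M = 14.0×10⁻³

Screen on constraints: max service T ≥ 706 °C. Survivors: option Y, option Z.
Convert each candidate to consistent units, then evaluate M:
  option Y: σ_y = 398.0 MPa, ρ = 3859 kg/m³
  option Z: σ_y = 1080 MPa, ρ = 8589 kg/m³
  option Y: M = 14.0×10⁻³
  option Z: M = 12.3×10⁻³
Highest index: option Y.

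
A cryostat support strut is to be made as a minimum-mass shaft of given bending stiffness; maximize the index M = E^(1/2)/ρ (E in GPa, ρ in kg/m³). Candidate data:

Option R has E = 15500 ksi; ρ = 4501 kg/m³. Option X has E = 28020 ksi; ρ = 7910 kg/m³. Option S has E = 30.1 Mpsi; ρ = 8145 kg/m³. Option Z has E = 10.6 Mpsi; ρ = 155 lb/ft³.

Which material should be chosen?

option Z

In SI units:
  option R: E = 106.9 GPa, ρ = 4501 kg/m³
  option X: E = 193.2 GPa, ρ = 7910 kg/m³
  option S: E = 207.5 GPa, ρ = 8145 kg/m³
  option Z: E = 73.08 GPa, ρ = 2483 kg/m³
  option Z: M = 3.44×10⁻³
  option R: M = 2.30×10⁻³
  option S: M = 1.77×10⁻³
  option X: M = 1.76×10⁻³
Option Z ranks first.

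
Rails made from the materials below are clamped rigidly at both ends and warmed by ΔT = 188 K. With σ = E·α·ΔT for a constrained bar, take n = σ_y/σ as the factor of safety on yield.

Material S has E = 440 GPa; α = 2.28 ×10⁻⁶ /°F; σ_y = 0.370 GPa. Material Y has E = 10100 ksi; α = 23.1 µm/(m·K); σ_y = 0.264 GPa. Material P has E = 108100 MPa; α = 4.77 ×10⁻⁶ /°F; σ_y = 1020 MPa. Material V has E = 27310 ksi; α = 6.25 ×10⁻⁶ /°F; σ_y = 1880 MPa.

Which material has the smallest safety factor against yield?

Per material, after unit conversion:
  material S: E = 440.0, α = 4.10, σ_y = 370.0 → σ = 339 MPa, n = 1.09
  material Y: E = 69.64, α = 23.1, σ_y = 264.0 → σ = 302 MPa, n = 0.873
  material P: E = 108.1, α = 8.59, σ_y = 1020 → σ = 174 MPa, n = 5.85
  material V: E = 188.3, α = 11.2, σ_y = 1880 → σ = 398 MPa, n = 4.72
The minimum is material Y at n = 0.873.

material Y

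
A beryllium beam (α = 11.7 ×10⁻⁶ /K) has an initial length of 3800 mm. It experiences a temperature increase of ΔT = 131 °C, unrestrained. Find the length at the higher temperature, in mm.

3805.8 mm

ΔL = α·L₀·ΔT = 11.7×10⁻⁶ × 3800 mm × 131.0 K = 5.82 mm.
L = L₀ + ΔL = 3800 + 5.82 = 3805.8 mm.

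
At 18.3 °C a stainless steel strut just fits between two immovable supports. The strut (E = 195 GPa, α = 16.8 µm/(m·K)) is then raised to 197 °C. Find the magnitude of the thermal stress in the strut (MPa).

ΔT = 178.7 K. Constrained thermal stress σ = E·α·ΔT = 195.0×10³ MPa × 16.8×10⁻⁶ × 178.7 = 585 MPa (compressive).

585 MPa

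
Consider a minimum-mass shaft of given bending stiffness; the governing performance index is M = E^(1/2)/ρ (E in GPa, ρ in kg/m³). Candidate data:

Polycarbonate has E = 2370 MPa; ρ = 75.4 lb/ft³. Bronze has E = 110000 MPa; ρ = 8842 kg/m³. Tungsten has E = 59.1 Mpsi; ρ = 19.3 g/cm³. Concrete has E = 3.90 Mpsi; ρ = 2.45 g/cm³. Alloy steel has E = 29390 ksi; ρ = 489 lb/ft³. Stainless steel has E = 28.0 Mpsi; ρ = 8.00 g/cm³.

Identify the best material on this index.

After converting to SI:
  polycarbonate: E = 2.370 GPa, ρ = 1208 kg/m³
  bronze: E = 110.0 GPa, ρ = 8842 kg/m³
  tungsten: E = 407.5 GPa, ρ = 19300 kg/m³
  concrete: E = 26.89 GPa, ρ = 2450 kg/m³
  alloy steel: E = 202.6 GPa, ρ = 7833 kg/m³
  stainless steel: E = 193.1 GPa, ρ = 8000 kg/m³
  concrete: M = 2.12×10⁻³
  alloy steel: M = 1.82×10⁻³
  stainless steel: M = 1.74×10⁻³
  polycarbonate: M = 1.27×10⁻³
  bronze: M = 1.19×10⁻³
  tungsten: M = 1.05×10⁻³
Concrete ranks first.

concrete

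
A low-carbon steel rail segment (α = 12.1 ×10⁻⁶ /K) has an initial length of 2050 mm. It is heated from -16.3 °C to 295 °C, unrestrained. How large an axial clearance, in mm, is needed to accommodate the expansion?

7.72 mm

ΔT = 295 − (-16.3) = 311.3 K.
ΔL = α·L₀·ΔT = 12.1×10⁻⁶ × 2050 mm × 311.3 K = 7.72 mm.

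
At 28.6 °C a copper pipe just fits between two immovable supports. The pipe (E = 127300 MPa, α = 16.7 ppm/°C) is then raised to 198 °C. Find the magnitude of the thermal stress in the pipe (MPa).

360 MPa

E = 127300 MPa = 127.3 GPa.
ΔT = 169.4 K. Constrained thermal stress σ = E·α·ΔT = 127.3×10³ MPa × 16.7×10⁻⁶ × 169.4 = 360 MPa (compressive).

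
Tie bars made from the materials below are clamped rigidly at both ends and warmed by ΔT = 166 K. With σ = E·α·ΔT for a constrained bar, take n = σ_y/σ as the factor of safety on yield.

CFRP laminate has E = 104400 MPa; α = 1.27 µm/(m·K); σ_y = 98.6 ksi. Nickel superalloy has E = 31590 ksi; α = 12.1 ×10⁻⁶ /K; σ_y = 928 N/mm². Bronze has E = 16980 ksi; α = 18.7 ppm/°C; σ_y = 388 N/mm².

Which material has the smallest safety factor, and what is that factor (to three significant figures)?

In consistent units (E in GPa, α in ×10⁻⁶/K, σ_y in MPa):
  CFRP laminate: E = 104.4, α = 1.27, σ_y = 679.8 → σ = 22.0 MPa, n = 30.9
  nickel superalloy: E = 217.8, α = 12.1, σ_y = 928.0 → σ = 437 MPa, n = 2.12
  bronze: E = 117.1, α = 18.7, σ_y = 388.0 → σ = 363 MPa, n = 1.07
The minimum is bronze at n = 1.07.

bronze, n = 1.07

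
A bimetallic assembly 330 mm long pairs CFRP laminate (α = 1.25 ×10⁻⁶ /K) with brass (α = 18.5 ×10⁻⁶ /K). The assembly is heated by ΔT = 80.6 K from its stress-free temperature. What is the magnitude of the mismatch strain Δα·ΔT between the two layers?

1.39×10⁻³

Δα = |1.25 − 18.5|×10⁻⁶/K = 17.2×10⁻⁶/K.
Mismatch strain = Δα·ΔT = 17.2×10⁻⁶ × 80.6 = 1.39×10⁻³.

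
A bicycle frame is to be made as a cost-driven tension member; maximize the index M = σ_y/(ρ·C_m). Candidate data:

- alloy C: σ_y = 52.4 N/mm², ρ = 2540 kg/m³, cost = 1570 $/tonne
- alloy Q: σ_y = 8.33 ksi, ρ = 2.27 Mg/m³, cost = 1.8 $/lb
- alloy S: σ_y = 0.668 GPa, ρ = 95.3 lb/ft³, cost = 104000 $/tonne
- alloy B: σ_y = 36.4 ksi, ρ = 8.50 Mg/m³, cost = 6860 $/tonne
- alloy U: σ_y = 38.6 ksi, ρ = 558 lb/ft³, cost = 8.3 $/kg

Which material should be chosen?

alloy C

Normalizing units and computing the index:
  alloy C: σ_y = 52.40 MPa, ρ = 2540 kg/m³, cost = 1.570 $/kg
  alloy Q: σ_y = 57.43 MPa, ρ = 2270 kg/m³, cost = 3.968 $/kg
  alloy S: σ_y = 668.0 MPa, ρ = 1527 kg/m³, cost = 104.0 $/kg
  alloy B: σ_y = 251.0 MPa, ρ = 8500 kg/m³, cost = 6.860 $/kg
  alloy U: σ_y = 266.1 MPa, ρ = 8938 kg/m³, cost = 8.300 $/kg
  alloy C: M = 13.1 kN·m per $
  alloy Q: M = 6.38 kN·m per $
  alloy B: M = 4.30 kN·m per $
  alloy S: M = 4.21 kN·m per $
  alloy U: M = 3.59 kN·m per $
Highest index: alloy C.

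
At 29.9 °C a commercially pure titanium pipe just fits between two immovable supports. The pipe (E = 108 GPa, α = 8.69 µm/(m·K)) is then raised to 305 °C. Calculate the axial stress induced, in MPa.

258 MPa

ΔT = 275.1 K. Constrained thermal stress σ = E·α·ΔT = 108.0×10³ MPa × 8.69×10⁻⁶ × 275.1 = 258 MPa (compressive).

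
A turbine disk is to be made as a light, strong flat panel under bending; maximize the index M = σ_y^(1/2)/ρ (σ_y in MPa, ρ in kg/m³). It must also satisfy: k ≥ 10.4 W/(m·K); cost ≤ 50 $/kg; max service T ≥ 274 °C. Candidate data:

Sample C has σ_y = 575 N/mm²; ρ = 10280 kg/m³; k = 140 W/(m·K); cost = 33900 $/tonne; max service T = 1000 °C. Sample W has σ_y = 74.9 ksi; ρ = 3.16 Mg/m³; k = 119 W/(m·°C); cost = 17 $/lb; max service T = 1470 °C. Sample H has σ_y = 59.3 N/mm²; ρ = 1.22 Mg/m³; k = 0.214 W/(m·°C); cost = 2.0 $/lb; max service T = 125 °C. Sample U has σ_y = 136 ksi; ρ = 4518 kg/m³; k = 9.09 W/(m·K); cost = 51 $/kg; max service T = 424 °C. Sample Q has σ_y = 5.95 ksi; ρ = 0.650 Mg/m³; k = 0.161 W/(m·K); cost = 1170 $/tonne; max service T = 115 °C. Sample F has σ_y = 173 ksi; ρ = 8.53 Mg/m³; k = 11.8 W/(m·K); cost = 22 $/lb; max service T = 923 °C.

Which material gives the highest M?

sample W

Screen on constraints: k ≥ 10.4 W/(m·K); cost ≤ 50 $/kg; max service T ≥ 274 °C. Survivors: sample C, sample W, sample F.
Convert each candidate to consistent units, then evaluate M:
  sample C: σ_y = 575.0 MPa, ρ = 10280 kg/m³
  sample W: σ_y = 516.4 MPa, ρ = 3160 kg/m³
  sample F: σ_y = 1193 MPa, ρ = 8530 kg/m³
  sample W: M = 7.19×10⁻³
  sample F: M = 4.05×10⁻³
  sample C: M = 2.33×10⁻³
The maximum is for sample W.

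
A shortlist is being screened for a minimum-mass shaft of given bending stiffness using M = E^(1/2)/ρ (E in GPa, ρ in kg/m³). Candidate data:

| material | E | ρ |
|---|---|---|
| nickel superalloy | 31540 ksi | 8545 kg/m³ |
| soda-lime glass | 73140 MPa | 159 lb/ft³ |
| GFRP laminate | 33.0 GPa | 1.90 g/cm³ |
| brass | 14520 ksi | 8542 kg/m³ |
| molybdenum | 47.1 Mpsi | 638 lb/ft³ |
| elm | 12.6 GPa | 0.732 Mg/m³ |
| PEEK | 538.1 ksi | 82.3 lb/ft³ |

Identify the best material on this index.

Normalizing units and computing the index:
  nickel superalloy: E = 217.5 GPa, ρ = 8545 kg/m³
  soda-lime glass: E = 73.14 GPa, ρ = 2547 kg/m³
  GFRP laminate: E = 33.00 GPa, ρ = 1900 kg/m³
  brass: E = 100.1 GPa, ρ = 8542 kg/m³
  molybdenum: E = 324.7 GPa, ρ = 10220 kg/m³
  elm: E = 12.60 GPa, ρ = 732.0 kg/m³
  PEEK: E = 3.710 GPa, ρ = 1318 kg/m³
  elm: M = 4.85×10⁻³
  soda-lime glass: M = 3.36×10⁻³
  GFRP laminate: M = 3.02×10⁻³
  molybdenum: M = 1.76×10⁻³
  nickel superalloy: M = 1.73×10⁻³
  PEEK: M = 1.46×10⁻³
  brass: M = 1.17×10⁻³
The maximum is for elm.

elm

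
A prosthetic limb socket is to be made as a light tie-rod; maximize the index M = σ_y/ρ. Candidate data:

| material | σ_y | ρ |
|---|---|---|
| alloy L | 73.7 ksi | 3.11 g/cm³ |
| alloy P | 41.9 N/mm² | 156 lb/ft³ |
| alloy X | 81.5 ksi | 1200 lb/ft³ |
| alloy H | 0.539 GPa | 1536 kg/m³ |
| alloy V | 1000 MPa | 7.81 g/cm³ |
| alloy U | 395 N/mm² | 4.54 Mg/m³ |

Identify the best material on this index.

Putting every candidate on a common basis:
  alloy L: σ_y = 508.1 MPa, ρ = 3110 kg/m³
  alloy P: σ_y = 41.90 MPa, ρ = 2499 kg/m³
  alloy X: σ_y = 561.9 MPa, ρ = 19220 kg/m³
  alloy H: σ_y = 539.0 MPa, ρ = 1536 kg/m³
  alloy V: σ_y = 1000 MPa, ρ = 7810 kg/m³
  alloy U: σ_y = 395.0 MPa, ρ = 4540 kg/m³
  alloy H: M = 351 kN·m/kg
  alloy L: M = 163 kN·m/kg
  alloy V: M = 128 kN·m/kg
  alloy U: M = 87.0 kN·m/kg
  alloy X: M = 29.2 kN·m/kg
  alloy P: M = 16.8 kN·m/kg
Highest index: alloy H.

alloy H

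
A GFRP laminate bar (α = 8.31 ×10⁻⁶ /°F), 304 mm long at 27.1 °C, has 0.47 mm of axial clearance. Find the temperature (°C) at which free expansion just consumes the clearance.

α = 8.31×10⁻⁶/°F × 9/5 = 15.0×10⁻⁶/K.
α·L₀·ΔT = 0.47 mm ⇒ ΔT = 0.47 / (15.0×10⁻⁶ × 304.0) = 103.4 K.
T = 27.1 + 103.4 = 130.5 °C.

130 °C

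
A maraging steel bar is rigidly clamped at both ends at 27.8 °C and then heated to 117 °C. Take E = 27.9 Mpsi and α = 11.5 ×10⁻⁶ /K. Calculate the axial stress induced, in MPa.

197 MPa

E = 27.9 Mpsi = 192.4 GPa.
ΔT = 89.20 K. Constrained thermal stress σ = E·α·ΔT = 192.4×10³ MPa × 11.5×10⁻⁶ × 89.20 = 197 MPa (compressive).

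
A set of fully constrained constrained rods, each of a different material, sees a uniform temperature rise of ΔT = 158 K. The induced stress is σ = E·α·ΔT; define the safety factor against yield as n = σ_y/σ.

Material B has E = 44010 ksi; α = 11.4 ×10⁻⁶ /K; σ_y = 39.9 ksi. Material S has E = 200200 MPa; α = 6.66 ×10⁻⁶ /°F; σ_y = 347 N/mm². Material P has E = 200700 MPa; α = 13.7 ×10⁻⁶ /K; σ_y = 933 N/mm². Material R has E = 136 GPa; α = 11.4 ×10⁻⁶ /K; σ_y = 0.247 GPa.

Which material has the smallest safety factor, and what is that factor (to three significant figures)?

In consistent units (E in GPa, α in ×10⁻⁶/K, σ_y in MPa):
  material B: E = 303.4, α = 11.4, σ_y = 275.1 → σ = 547 MPa, n = 0.503
  material S: E = 200.2, α = 12.0, σ_y = 347.0 → σ = 379 MPa, n = 0.915
  material P: E = 200.7, α = 13.7, σ_y = 933.0 → σ = 434 MPa, n = 2.15
  material R: E = 136.0, α = 11.4, σ_y = 247.0 → σ = 245 MPa, n = 1.01
Material B has the lowest safety factor, n = 0.503.

material B, n = 0.503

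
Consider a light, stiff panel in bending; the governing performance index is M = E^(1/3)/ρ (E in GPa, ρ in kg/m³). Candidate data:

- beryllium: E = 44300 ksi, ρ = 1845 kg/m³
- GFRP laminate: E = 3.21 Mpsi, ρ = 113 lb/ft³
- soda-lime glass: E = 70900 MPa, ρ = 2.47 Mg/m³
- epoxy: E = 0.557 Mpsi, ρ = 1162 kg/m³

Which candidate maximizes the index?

In SI units:
  beryllium: E = 305.4 GPa, ρ = 1845 kg/m³
  GFRP laminate: E = 22.13 GPa, ρ = 1810 kg/m³
  soda-lime glass: E = 70.90 GPa, ρ = 2470 kg/m³
  epoxy: E = 3.840 GPa, ρ = 1162 kg/m³
  beryllium: M = 3.65×10⁻³
  soda-lime glass: M = 1.68×10⁻³
  GFRP laminate: M = 1.55×10⁻³
  epoxy: M = 1.35×10⁻³
Beryllium has the largest M.

beryllium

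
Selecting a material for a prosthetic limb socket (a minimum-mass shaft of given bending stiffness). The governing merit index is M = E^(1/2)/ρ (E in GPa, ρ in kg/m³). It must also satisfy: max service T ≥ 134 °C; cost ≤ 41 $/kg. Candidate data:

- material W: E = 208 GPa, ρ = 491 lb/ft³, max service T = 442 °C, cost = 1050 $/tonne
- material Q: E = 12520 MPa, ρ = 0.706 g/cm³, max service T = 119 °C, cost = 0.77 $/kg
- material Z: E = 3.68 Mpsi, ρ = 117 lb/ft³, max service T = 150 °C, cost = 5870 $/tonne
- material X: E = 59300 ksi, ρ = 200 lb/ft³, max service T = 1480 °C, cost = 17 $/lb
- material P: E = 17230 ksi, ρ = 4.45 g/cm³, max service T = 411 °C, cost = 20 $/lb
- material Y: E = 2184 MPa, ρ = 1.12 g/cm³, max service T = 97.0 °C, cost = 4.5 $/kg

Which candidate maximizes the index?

material X

Screen on constraints: max service T ≥ 134 °C; cost ≤ 41 $/kg. Survivors: material W, material Z, material X.
After converting to SI:
  material W: E = 208.0 GPa, ρ = 7865 kg/m³
  material Z: E = 25.37 GPa, ρ = 1874 kg/m³
  material X: E = 408.9 GPa, ρ = 3204 kg/m³
  material X: M = 6.31×10⁻³
  material Z: M = 2.69×10⁻³
  material W: M = 1.83×10⁻³
Highest index: material X.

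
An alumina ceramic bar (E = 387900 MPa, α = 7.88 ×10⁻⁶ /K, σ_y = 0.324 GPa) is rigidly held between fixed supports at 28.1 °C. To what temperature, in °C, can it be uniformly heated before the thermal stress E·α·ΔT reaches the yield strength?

E = 387900 MPa = 387.9 GPa.
σ_y = 0.324 GPa = 324.0 MPa.
E·α·ΔT = 324.0 MPa ⇒ ΔT = 324.0 / (387.9×10³ × 7.88×10⁻⁶) = 106.0 K.
T = 28.1 + 106.0 = 134.1 °C.

134 °C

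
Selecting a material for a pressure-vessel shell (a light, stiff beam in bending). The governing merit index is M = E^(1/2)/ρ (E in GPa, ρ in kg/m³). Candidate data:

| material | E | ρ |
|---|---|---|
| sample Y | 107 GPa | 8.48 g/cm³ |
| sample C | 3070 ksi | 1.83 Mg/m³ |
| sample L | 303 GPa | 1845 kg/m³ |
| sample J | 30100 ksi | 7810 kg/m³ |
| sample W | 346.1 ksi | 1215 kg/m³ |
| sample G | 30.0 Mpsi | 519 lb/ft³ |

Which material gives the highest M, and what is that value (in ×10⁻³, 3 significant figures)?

Convert each candidate to consistent units, then evaluate M:
  sample Y: E = 107.0 GPa, ρ = 8480 kg/m³
  sample C: E = 21.17 GPa, ρ = 1830 kg/m³
  sample L: E = 303.0 GPa, ρ = 1845 kg/m³
  sample J: E = 207.5 GPa, ρ = 7810 kg/m³
  sample W: E = 2.386 GPa, ρ = 1215 kg/m³
  sample G: E = 206.8 GPa, ρ = 8314 kg/m³
  sample L: M = 9.43×10⁻³
  sample C: M = 2.51×10⁻³
  sample J: M = 1.84×10⁻³
  sample G: M = 1.73×10⁻³
  sample W: M = 1.27×10⁻³
  sample Y: M = 1.22×10⁻³
Sample L ranks first.

sample L, M = 9.43×10⁻³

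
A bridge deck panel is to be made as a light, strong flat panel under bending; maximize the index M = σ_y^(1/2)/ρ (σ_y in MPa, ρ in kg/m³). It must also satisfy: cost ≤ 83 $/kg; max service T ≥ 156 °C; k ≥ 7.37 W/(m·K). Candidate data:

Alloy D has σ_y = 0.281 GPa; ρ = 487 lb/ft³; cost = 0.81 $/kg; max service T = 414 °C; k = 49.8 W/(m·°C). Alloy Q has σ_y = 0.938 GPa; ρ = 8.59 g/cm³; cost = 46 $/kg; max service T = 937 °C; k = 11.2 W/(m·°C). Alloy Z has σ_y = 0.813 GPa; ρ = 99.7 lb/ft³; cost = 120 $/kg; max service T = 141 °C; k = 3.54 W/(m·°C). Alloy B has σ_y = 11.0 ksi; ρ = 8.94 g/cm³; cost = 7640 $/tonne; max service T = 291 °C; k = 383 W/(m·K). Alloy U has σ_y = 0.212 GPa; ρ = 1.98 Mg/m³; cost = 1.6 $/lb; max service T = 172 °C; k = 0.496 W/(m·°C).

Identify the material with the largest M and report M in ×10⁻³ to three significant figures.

alloy Q, M = 3.57×10⁻³

Screen on constraints: cost ≤ 83 $/kg; max service T ≥ 156 °C; k ≥ 7.37 W/(m·K). Survivors: alloy D, alloy Q, alloy B.
Convert each candidate to consistent units, then evaluate M:
  alloy D: σ_y = 281.0 MPa, ρ = 7801 kg/m³
  alloy Q: σ_y = 938.0 MPa, ρ = 8590 kg/m³
  alloy B: σ_y = 75.84 MPa, ρ = 8940 kg/m³
  alloy Q: M = 3.57×10⁻³
  alloy D: M = 2.15×10⁻³
  alloy B: M = 0.974×10⁻³
The maximum is for alloy Q.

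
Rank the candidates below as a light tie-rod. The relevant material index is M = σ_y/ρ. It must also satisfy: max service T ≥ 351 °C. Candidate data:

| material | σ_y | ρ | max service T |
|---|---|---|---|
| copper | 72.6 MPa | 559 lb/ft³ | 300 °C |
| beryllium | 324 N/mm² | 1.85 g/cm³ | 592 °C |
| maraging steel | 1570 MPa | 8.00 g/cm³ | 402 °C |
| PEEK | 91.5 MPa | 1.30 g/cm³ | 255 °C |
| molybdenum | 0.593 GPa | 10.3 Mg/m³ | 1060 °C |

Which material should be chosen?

Screen on constraints: max service T ≥ 351 °C. Survivors: beryllium, maraging steel, molybdenum.
After converting to SI:
  beryllium: σ_y = 324.0 MPa, ρ = 1850 kg/m³
  maraging steel: σ_y = 1570 MPa, ρ = 8000 kg/m³
  molybdenum: σ_y = 593.0 MPa, ρ = 10300 kg/m³
  maraging steel: M = 196 kN·m/kg
  beryllium: M = 175 kN·m/kg
  molybdenum: M = 57.6 kN·m/kg
Highest index: maraging steel.

maraging steel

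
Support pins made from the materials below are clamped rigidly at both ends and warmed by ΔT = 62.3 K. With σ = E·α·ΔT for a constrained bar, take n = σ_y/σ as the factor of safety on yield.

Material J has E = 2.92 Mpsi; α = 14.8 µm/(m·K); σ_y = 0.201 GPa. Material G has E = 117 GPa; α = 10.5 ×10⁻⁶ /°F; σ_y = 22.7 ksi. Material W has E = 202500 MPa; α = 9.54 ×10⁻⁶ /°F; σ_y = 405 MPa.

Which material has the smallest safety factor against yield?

In consistent units (E in GPa, α in ×10⁻⁶/K, σ_y in MPa):
  material J: E = 20.13, α = 14.8, σ_y = 201.0 → σ = 18.6 MPa, n = 10.8
  material G: E = 117.0, α = 18.9, σ_y = 156.5 → σ = 138 MPa, n = 1.14
  material W: E = 202.5, α = 17.2, σ_y = 405.0 → σ = 217 MPa, n = 1.87
Smallest n: material G with n = 1.14.

material G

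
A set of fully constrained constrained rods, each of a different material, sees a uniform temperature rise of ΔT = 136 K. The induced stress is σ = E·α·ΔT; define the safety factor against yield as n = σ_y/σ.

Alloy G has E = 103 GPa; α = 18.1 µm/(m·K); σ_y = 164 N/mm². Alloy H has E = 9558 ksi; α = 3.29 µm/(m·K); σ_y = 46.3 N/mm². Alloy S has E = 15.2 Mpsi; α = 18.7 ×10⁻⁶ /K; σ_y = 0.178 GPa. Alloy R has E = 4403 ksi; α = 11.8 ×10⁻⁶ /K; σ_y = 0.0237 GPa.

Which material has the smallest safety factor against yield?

In consistent units (E in GPa, α in ×10⁻⁶/K, σ_y in MPa):
  alloy G: E = 103.0, α = 18.1, σ_y = 164.0 → σ = 254 MPa, n = 0.647
  alloy H: E = 65.90, α = 3.29, σ_y = 46.30 → σ = 29.5 MPa, n = 1.57
  alloy S: E = 104.8, α = 18.7, σ_y = 178.0 → σ = 267 MPa, n = 0.668
  alloy R: E = 30.36, α = 11.8, σ_y = 23.70 → σ = 48.7 MPa, n = 0.486
Alloy R has the lowest safety factor, n = 0.486.

alloy R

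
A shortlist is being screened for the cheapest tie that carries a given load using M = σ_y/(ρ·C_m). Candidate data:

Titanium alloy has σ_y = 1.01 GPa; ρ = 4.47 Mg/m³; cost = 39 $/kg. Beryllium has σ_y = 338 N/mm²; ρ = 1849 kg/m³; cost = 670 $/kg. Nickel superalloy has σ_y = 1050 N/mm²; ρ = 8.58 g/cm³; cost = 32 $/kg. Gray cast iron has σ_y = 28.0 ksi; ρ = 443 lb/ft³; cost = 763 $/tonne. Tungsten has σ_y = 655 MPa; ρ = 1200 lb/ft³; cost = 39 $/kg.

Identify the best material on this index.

gray cast iron

Putting every candidate on a common basis:
  titanium alloy: σ_y = 1010 MPa, ρ = 4470 kg/m³, cost = 39.00 $/kg
  beryllium: σ_y = 338.0 MPa, ρ = 1849 kg/m³, cost = 670.0 $/kg
  nickel superalloy: σ_y = 1050 MPa, ρ = 8580 kg/m³, cost = 32.00 $/kg
  gray cast iron: σ_y = 193.1 MPa, ρ = 7096 kg/m³, cost = 0.7630 $/kg
  tungsten: σ_y = 655.0 MPa, ρ = 19220 kg/m³, cost = 39.00 $/kg
  gray cast iron: M = 35.7 kN·m per $
  titanium alloy: M = 5.79 kN·m per $
  nickel superalloy: M = 3.82 kN·m per $
  tungsten: M = 0.874 kN·m per $
  beryllium: M = 0.273 kN·m per $
The maximum is for gray cast iron.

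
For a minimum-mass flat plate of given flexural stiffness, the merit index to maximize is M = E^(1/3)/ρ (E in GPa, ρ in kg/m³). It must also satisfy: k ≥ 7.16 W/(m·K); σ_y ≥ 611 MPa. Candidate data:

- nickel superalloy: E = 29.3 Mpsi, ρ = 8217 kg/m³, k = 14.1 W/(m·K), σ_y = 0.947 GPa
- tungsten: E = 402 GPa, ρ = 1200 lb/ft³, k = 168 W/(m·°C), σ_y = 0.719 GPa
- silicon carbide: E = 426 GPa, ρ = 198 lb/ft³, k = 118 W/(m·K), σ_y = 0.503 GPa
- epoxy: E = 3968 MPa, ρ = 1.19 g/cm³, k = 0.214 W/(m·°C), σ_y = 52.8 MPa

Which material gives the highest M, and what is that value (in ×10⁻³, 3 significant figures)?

Screen on constraints: k ≥ 7.16 W/(m·K); σ_y ≥ 611 MPa. Survivors: nickel superalloy, tungsten.
In SI units:
  nickel superalloy: E = 202.0 GPa, ρ = 8217 kg/m³
  tungsten: E = 402.0 GPa, ρ = 19220 kg/m³
  nickel superalloy: M = 0.714×10⁻³
  tungsten: M = 0.384×10⁻³
The maximum is for nickel superalloy.

nickel superalloy, M = 0.714×10⁻³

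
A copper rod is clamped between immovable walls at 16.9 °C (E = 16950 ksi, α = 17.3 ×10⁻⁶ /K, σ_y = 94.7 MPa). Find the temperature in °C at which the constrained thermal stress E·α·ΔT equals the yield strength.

E = 16950 ksi = 116.9 GPa.
E·α·ΔT = 94.70 MPa ⇒ ΔT = 94.70 / (116.9×10³ × 17.3×10⁻⁶) = 46.84 K.
T = 16.9 + 46.84 = 63.74 °C.

63.7 °C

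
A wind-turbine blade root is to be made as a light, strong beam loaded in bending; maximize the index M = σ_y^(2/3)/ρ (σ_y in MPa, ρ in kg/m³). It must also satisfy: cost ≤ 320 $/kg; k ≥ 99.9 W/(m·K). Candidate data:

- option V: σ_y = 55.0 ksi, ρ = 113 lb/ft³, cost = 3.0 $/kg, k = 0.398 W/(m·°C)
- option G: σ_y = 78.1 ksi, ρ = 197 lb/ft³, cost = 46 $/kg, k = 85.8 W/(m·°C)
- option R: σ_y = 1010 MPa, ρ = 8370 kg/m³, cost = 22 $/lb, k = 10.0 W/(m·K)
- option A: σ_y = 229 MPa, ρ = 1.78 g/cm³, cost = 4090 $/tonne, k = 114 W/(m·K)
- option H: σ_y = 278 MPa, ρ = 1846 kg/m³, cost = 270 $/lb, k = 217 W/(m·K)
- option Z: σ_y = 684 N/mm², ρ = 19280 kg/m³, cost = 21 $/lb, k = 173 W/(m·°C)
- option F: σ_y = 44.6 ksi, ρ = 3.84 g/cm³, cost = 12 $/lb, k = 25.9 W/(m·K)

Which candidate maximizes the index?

Screen on constraints: cost ≤ 320 $/kg; k ≥ 99.9 W/(m·K). Survivors: option A, option Z.
Convert each candidate to consistent units, then evaluate M:
  option A: σ_y = 229.0 MPa, ρ = 1780 kg/m³
  option Z: σ_y = 684.0 MPa, ρ = 19280 kg/m³
  option A: M = 21.0×10⁻³
  option Z: M = 4.03×10⁻³
The maximum is for option A.

option A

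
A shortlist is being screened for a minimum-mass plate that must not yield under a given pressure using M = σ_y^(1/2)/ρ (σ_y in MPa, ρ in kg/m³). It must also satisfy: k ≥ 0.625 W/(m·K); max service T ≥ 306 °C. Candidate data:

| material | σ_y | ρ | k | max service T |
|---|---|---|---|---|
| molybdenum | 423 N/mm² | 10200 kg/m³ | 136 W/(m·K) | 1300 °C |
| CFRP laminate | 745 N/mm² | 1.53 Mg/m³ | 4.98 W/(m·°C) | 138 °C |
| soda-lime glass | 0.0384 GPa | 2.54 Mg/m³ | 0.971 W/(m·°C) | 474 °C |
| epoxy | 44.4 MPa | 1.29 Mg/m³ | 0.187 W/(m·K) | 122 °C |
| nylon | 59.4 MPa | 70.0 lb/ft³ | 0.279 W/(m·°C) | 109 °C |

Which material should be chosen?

soda-lime glass

Screen on constraints: k ≥ 0.625 W/(m·K); max service T ≥ 306 °C. Survivors: molybdenum, soda-lime glass.
After converting to SI:
  molybdenum: σ_y = 423.0 MPa, ρ = 10200 kg/m³
  soda-lime glass: σ_y = 38.40 MPa, ρ = 2540 kg/m³
  soda-lime glass: M = 2.44×10⁻³
  molybdenum: M = 2.02×10⁻³
The maximum is for soda-lime glass.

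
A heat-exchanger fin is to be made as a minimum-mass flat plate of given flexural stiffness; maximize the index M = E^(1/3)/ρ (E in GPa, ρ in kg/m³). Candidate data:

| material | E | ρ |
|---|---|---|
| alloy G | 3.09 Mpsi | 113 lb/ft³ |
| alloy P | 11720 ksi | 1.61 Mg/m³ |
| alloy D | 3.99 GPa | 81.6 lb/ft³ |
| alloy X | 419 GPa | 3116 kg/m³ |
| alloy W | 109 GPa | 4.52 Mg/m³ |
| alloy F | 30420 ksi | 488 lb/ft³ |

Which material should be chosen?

alloy P

After converting to SI:
  alloy G: E = 21.30 GPa, ρ = 1810 kg/m³
  alloy P: E = 80.81 GPa, ρ = 1610 kg/m³
  alloy D: E = 3.990 GPa, ρ = 1307 kg/m³
  alloy X: E = 419.0 GPa, ρ = 3116 kg/m³
  alloy W: E = 109.0 GPa, ρ = 4520 kg/m³
  alloy F: E = 209.7 GPa, ρ = 7817 kg/m³
  alloy P: M = 2.69×10⁻³
  alloy X: M = 2.40×10⁻³
  alloy G: M = 1.53×10⁻³
  alloy D: M = 1.21×10⁻³
  alloy W: M = 1.06×10⁻³
  alloy F: M = 0.760×10⁻³
Alloy P ranks first.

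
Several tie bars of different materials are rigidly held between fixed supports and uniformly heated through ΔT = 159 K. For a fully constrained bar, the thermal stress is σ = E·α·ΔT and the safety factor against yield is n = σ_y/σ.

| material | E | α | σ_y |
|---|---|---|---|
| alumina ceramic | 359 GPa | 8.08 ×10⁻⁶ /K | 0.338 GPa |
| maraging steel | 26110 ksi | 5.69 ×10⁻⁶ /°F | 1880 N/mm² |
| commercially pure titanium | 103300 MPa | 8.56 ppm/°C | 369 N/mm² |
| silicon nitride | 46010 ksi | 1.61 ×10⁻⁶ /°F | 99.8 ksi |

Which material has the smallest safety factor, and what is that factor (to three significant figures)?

Converting E to GPa, α to ×10⁻⁶/K, σ_y to MPa, then σ and n for each:
  alumina ceramic: E = 359.0, α = 8.08, σ_y = 338.0 → σ = 461 MPa, n = 0.733
  maraging steel: E = 180.0, α = 10.2, σ_y = 1880 → σ = 293 MPa, n = 6.41
  commercially pure titanium: E = 103.3, α = 8.56, σ_y = 369.0 → σ = 141 MPa, n = 2.62
  silicon nitride: E = 317.2, α = 2.90, σ_y = 688.1 → σ = 146 MPa, n = 4.71
Smallest n: alumina ceramic with n = 0.733.

alumina ceramic, n = 0.733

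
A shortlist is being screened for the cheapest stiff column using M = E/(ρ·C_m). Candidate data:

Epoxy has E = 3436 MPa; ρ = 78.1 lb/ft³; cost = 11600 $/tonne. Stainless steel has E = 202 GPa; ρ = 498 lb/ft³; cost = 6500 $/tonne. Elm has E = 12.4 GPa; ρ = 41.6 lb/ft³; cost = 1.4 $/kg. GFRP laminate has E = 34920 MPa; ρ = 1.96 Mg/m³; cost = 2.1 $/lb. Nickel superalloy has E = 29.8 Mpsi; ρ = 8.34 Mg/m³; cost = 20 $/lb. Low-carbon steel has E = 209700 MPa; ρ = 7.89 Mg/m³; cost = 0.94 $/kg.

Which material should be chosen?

Convert each candidate to consistent units, then evaluate M:
  epoxy: E = 3.436 GPa, ρ = 1251 kg/m³, cost = 11.60 $/kg
  stainless steel: E = 202.0 GPa, ρ = 7977 kg/m³, cost = 6.500 $/kg
  elm: E = 12.40 GPa, ρ = 666.4 kg/m³, cost = 1.400 $/kg
  GFRP laminate: E = 34.92 GPa, ρ = 1960 kg/m³, cost = 4.630 $/kg
  nickel superalloy: E = 205.5 GPa, ρ = 8340 kg/m³, cost = 44.09 $/kg
  low-carbon steel: E = 209.7 GPa, ρ = 7890 kg/m³, cost = 0.9400 $/kg
  low-carbon steel: M = 28.3 MN·m per $
  elm: M = 13.3 MN·m per $
  stainless steel: M = 3.90 MN·m per $
  GFRP laminate: M = 3.85 MN·m per $
  nickel superalloy: M = 0.559 MN·m per $
  epoxy: M = 0.237 MN·m per $
Low-carbon steel has the largest M.

low-carbon steel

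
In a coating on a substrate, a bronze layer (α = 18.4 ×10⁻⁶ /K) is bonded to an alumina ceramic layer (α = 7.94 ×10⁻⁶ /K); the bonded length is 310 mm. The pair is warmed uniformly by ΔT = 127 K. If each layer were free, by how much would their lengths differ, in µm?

Δα = |18.4 − 7.94|×10⁻⁶/K = 10.5×10⁻⁶/K.
ΔL_mismatch = Δα·L·ΔT = 10.5×10⁻⁶ × 310.0 mm × 127.0 K = 412 µm.

412 µm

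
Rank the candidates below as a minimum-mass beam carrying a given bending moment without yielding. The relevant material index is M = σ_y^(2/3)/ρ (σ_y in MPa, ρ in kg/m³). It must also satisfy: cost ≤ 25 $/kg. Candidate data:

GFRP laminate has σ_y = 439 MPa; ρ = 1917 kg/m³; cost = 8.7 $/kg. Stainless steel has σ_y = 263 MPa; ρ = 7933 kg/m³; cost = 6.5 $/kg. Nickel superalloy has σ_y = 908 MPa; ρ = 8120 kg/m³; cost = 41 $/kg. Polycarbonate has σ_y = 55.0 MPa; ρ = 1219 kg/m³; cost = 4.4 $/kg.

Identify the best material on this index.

Screen on constraints: cost ≤ 25 $/kg. Survivors: GFRP laminate, stainless steel, polycarbonate.
Evaluate M for each candidate:
  GFRP laminate: M = 30.1×10⁻³
  polycarbonate: M = 11.9×10⁻³
  stainless steel: M = 5.17×10⁻³
GFRP laminate has the largest M.

GFRP laminate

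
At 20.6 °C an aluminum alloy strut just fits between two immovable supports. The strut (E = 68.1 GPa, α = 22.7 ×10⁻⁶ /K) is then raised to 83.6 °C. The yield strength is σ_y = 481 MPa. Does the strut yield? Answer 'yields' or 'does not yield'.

does not yield

ΔT = 63.00 K. Constrained thermal stress σ = E·α·ΔT = 68.10×10³ MPa × 22.7×10⁻⁶ × 63.00 = 97.4 MPa (compressive).
Compare to σ_y = 481 MPa: σ < σ_y, so it does not yield.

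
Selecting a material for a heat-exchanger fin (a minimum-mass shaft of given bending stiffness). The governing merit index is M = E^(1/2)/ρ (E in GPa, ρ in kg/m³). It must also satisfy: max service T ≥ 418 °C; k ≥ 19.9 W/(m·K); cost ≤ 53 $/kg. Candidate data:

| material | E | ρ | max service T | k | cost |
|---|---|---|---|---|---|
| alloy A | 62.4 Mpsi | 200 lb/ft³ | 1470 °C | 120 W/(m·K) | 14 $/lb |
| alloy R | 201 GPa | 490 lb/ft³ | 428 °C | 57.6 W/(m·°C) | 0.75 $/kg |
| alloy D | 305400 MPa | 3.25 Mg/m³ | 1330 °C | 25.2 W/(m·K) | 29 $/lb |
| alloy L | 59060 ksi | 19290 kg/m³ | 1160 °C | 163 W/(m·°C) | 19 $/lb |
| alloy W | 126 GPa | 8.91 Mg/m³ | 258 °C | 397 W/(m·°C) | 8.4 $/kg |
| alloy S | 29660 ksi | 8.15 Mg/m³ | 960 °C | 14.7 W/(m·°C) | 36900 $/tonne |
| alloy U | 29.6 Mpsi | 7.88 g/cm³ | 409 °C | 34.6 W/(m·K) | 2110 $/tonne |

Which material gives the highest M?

Screen on constraints: max service T ≥ 418 °C; k ≥ 19.9 W/(m·K); cost ≤ 53 $/kg. Survivors: alloy A, alloy R, alloy L.
After converting to SI:
  alloy A: E = 430.2 GPa, ρ = 3204 kg/m³
  alloy R: E = 201.0 GPa, ρ = 7849 kg/m³
  alloy L: E = 407.2 GPa, ρ = 19290 kg/m³
  alloy A: M = 6.47×10⁻³
  alloy R: M = 1.81×10⁻³
  alloy L: M = 1.05×10⁻³
The maximum is for alloy A.

alloy A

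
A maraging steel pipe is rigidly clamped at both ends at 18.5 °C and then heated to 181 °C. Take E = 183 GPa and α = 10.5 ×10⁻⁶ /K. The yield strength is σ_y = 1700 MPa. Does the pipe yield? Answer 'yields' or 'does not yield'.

does not yield

ΔT = 162.5 K. Constrained thermal stress σ = E·α·ΔT = 183.0×10³ MPa × 10.5×10⁻⁶ × 162.5 = 312 MPa (compressive).
Compare to σ_y = 1700 MPa: σ < σ_y, so it does not yield.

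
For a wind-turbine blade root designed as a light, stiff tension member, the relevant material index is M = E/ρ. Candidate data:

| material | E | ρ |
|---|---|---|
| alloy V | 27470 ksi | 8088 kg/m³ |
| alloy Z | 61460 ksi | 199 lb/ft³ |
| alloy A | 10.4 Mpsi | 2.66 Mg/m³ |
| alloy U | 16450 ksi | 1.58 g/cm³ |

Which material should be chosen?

Convert each candidate to consistent units, then evaluate M:
  alloy V: E = 189.4 GPa, ρ = 8088 kg/m³
  alloy Z: E = 423.8 GPa, ρ = 3188 kg/m³
  alloy A: E = 71.71 GPa, ρ = 2660 kg/m³
  alloy U: E = 113.4 GPa, ρ = 1580 kg/m³
  alloy Z: M = 133 MN·m/kg
  alloy U: M = 71.8 MN·m/kg
  alloy A: M = 27.0 MN·m/kg
  alloy V: M = 23.4 MN·m/kg
Alloy Z ranks first.

alloy Z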